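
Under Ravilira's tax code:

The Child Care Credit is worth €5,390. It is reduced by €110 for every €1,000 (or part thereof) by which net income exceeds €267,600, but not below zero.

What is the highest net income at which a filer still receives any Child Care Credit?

€315,600

After 48 increments the reduction is 48 × €110 = €5,280, leaving €110; one more increment wipes it out. Increment 48 ends at excess 48 × €1,000 = €48,000, so the highest qualifying income is €267,600 + €48,000 = €315,600.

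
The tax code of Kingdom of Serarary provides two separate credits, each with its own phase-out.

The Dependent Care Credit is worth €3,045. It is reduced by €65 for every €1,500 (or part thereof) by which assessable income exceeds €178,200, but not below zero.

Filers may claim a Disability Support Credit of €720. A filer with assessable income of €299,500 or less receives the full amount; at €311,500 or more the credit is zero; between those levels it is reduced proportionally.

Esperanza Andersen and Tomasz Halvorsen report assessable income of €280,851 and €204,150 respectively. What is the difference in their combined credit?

€1,875

Esperanza (€280,851): Dependent Care Credit: income exceeds €178,200 by €102,651 → 69 increments × €65 = €4,485 ≥ base, so the credit is €0. Disability Support Credit: €280,851 is at or below the €299,500 threshold, so the full €720 applies. total €0 + €720 = €720
Tomasz (€204,150): Dependent Care Credit: income exceeds €178,200 by €25,950, which is 18 full-or-partial €1,500 increments; reduction = 18 × €65 = €1,170, leaving €1,875. Disability Support Credit: €204,150 is at or below the €299,500 threshold, so the full €720 applies. total €1,875 + €720 = €2,595
Difference: |€720 − €2,595| = €1,875.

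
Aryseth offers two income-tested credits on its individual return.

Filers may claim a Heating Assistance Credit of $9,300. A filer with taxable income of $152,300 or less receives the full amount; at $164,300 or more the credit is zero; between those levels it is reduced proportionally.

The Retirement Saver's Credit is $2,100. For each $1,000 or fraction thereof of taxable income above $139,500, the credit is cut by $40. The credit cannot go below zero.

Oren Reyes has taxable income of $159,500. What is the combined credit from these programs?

Heating Assistance Credit: $159,500 is $7,200 into a $12,000 phase-out range, leaving 4,800/12,000 of the credit: $9,300 × 4,800/12,000 = $3,720.
Retirement Saver's Credit: income exceeds $139,500 by $20,000, which is 20 full-or-partial $1,000 increments; reduction = 20 × $40 = $800, leaving $1,300.
Total: $3,720 + $1,300 = $5,020.

$5,020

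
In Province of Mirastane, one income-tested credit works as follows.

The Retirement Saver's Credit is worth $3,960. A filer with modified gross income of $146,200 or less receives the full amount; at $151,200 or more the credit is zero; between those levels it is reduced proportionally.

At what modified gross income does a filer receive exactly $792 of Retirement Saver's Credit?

$792 is 792/3,960 of the full $3,960, so 3,168/3,960 of the $5,000 range has been used: income = $146,200 + $5,000 × 3,168/3,960 = $150,200.

$150,200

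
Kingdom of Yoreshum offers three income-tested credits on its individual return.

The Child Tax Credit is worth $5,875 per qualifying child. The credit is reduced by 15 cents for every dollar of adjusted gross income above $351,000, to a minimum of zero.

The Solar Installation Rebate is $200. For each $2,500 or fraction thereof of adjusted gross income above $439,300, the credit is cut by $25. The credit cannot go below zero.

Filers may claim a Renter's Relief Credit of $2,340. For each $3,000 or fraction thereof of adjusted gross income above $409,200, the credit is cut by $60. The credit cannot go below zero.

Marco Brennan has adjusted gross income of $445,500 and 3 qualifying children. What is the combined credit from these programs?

Child Tax Credit: base = 3 × $5,875 = $17,625. 15% of the $94,500 excess over $351,000 is $14,175; credit = $17,625 − $14,175 = $3,450.
Solar Installation Rebate: income exceeds $439,300 by $6,200, which is 3 full-or-partial $2,500 increments; reduction = 3 × $25 = $75, leaving $125.
Renter's Relief Credit: income exceeds $409,200 by $36,300, which is 13 full-or-partial $3,000 increments; reduction = 13 × $60 = $780, leaving $1,560.
Total: $3,450 + $125 + $1,560 = $5,135.

$5,135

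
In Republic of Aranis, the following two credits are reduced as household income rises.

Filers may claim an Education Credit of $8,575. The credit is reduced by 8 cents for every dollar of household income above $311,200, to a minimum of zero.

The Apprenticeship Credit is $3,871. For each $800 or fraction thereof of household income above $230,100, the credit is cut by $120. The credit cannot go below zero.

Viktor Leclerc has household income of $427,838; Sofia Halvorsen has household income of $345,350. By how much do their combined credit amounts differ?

$5,843

Viktor ($427,838): Education Credit: 8% of the $116,638 excess over $311,200 is $9,331.04 ≥ base, so the credit is $0. Apprenticeship Credit: income exceeds $230,100 by $197,738 → 248 increments × $120 = $29,760 ≥ base, so the credit is $0. total $0 + $0 = $0
Sofia ($345,350): Education Credit: 8% of the $34,150 excess over $311,200 is $2,732; credit = $8,575 − $2,732 = $5,843. Apprenticeship Credit: income exceeds $230,100 by $115,250 → 145 increments × $120 = $17,400 ≥ base, so the credit is $0. total $5,843 + $0 = $5,843
Difference: |$0 − $5,843| = $5,843.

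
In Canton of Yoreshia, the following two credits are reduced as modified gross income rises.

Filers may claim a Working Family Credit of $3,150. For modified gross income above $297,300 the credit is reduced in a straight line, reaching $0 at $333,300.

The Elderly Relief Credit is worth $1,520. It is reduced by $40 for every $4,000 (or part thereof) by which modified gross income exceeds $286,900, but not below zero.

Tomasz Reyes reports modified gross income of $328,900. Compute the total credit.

Working Family Credit: $328,900 is $31,600 into a $36,000 phase-out range, leaving 4,400/36,000 of the credit: $3,150 × 4,400/36,000 = $385.
Elderly Relief Credit: income exceeds $286,900 by $42,000, which is 11 full-or-partial $4,000 increments; reduction = 11 × $40 = $440, leaving $1,080.
Total: $385 + $1,080 = $1,465.

$1,465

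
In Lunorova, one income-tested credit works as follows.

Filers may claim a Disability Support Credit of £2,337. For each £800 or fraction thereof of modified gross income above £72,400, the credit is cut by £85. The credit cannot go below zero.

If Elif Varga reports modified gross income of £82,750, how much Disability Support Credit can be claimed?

Disability Support Credit: income exceeds £72,400 by £10,350, which is 13 full-or-partial £800 increments; reduction = 13 × £85 = £1,105, leaving £1,232.

£1,232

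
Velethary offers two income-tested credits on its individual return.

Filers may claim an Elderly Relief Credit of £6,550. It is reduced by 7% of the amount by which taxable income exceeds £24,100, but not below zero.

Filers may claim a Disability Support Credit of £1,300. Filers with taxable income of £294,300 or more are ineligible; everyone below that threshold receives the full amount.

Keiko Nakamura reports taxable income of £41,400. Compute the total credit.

Elderly Relief Credit: 7% of the £17,300 excess over £24,100 is £1,211; credit = £6,550 − £1,211 = £5,339.
Disability Support Credit: £41,400 is below the £294,300 cutoff, so the full £1,300 applies.
Total: £5,339 + £1,300 = £6,639.

£6,639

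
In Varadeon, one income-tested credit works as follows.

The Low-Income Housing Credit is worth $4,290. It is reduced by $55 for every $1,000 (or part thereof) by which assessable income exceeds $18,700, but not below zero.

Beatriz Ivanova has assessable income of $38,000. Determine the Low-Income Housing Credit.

Low-Income Housing Credit: income exceeds $18,700 by $19,300, which is 20 full-or-partial $1,000 increments; reduction = 20 × $55 = $1,100, leaving $3,190.

$3,190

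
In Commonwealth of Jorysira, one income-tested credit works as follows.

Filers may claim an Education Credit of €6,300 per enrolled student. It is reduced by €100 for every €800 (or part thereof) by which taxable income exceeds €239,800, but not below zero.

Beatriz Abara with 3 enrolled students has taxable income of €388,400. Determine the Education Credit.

Education Credit: base = 3 × €6,300 = €18,900. income exceeds €239,800 by €148,600, which is 186 full-or-partial €800 increments; reduction = 186 × €100 = €18,600, leaving €300.

€300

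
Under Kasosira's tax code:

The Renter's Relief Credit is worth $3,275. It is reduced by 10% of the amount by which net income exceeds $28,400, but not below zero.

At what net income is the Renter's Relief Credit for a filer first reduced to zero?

The credit falls by 10% of each dollar above $28,400, so it reaches zero when the excess is $3,275 / 10% = $32,750: income = $28,400 + $32,750 = $61,150.

$61,150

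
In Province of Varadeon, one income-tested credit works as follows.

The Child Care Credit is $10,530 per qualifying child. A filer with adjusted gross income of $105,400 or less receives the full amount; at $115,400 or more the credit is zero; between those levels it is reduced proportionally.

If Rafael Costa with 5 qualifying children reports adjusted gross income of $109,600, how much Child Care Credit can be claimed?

Child Care Credit: base = 5 × $10,530 = $52,650. $109,600 is $4,200 into a $10,000 phase-out range, leaving 5,800/10,000 of the credit: $52,650 × 5,800/10,000 = $30,537.

$30,537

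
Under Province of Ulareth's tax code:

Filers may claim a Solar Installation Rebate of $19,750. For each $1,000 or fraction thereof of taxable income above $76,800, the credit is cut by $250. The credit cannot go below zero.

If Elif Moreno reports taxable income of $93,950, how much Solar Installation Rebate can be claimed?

Solar Installation Rebate: income exceeds $76,800 by $17,150, which is 18 full-or-partial $1,000 increments; reduction = 18 × $250 = $4,500, leaving $15,250.

$15,250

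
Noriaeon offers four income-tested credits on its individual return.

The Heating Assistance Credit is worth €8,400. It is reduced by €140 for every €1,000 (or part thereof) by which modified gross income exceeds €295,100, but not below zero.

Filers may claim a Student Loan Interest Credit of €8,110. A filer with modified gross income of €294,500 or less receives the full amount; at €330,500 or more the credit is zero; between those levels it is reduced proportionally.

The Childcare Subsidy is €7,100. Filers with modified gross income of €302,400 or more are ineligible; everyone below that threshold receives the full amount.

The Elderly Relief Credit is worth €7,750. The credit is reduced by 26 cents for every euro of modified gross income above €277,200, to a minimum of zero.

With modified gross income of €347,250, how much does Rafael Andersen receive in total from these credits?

€980

Heating Assistance Credit: income exceeds €295,100 by €52,150, which is 53 full-or-partial €1,000 increments; reduction = 53 × €140 = €7,420, leaving €980.
Student Loan Interest Credit: €347,250 is at or above €330,500, so the credit is €0.
Childcare Subsidy: €347,250 meets or exceeds the €302,400 cutoff, so the credit is €0.
Elderly Relief Credit: 26% of the €70,050 excess over €277,200 is €18,213 ≥ base, so the credit is €0.
Total: €980 + €0 + €0 + €0 = €980.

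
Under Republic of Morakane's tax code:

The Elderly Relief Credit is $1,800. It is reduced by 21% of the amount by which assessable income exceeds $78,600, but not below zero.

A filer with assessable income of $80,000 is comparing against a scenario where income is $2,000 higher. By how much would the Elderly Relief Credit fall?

$420

At $80,000 — 21% of the $1,400 excess over $78,600 is $294; credit = $1,800 − $294 = $1,506.
At $82,000 — 21% of the $3,400 excess over $78,600 is $714; credit = $1,800 − $714 = $1,086.
Lost: $1,506 − $1,086 = $420.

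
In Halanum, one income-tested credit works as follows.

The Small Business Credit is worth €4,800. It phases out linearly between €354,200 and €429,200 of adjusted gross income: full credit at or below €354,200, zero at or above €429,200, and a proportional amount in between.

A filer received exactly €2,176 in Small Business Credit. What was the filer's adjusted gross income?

€2,176 is 2,176/4,800 of the full €4,800, so 2,624/4,800 of the €75,000 range has been used: income = €354,200 + €75,000 × 2,624/4,800 = €395,200.

€395,200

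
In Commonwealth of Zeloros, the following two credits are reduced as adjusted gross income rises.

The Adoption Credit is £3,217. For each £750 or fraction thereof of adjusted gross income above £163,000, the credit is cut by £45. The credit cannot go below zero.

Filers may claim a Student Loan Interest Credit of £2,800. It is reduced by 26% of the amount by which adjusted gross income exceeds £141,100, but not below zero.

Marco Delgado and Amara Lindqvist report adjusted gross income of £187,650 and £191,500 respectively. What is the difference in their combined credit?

Marco (£187,650): Adoption Credit: income exceeds £163,000 by £24,650, which is 33 full-or-partial £750 increments; reduction = 33 × £45 = £1,485, leaving £1,732. Student Loan Interest Credit: 26% of the £46,550 excess over £141,100 is £12,103 ≥ base, so the credit is £0. total £1,732 + £0 = £1,732
Amara (£191,500): Adoption Credit: income exceeds £163,000 by £28,500, which is 38 full-or-partial £750 increments; reduction = 38 × £45 = £1,710, leaving £1,507. Student Loan Interest Credit: 26% of the £50,400 excess over £141,100 is £13,104 ≥ base, so the credit is £0. total £1,507 + £0 = £1,507
Difference: |£1,732 − £1,507| = £225.

£225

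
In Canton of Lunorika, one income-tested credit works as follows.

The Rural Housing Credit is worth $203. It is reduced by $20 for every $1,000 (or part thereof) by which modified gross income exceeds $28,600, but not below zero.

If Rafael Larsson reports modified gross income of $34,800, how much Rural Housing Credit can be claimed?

Rural Housing Credit: income exceeds $28,600 by $6,200, which is 7 full-or-partial $1,000 increments; reduction = 7 × $20 = $140, leaving $63.

$63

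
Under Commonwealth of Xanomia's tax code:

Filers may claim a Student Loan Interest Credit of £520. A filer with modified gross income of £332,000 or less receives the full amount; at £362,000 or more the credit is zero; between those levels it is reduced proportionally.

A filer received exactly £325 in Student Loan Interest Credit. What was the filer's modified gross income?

£343,250

£325 is 325/520 of the full £520, so 195/520 of the £30,000 range has been used: income = £332,000 + £30,000 × 195/520 = £343,250.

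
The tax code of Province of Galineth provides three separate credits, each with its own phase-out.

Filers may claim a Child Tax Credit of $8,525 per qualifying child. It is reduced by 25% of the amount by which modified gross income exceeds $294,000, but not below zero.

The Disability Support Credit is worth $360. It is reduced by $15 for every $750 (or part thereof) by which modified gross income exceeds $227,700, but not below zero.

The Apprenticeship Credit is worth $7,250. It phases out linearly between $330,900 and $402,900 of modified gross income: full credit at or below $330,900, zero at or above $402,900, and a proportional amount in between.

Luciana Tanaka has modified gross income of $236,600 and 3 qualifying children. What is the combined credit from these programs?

Child Tax Credit: base = 3 × $8,525 = $25,575. $236,600 is at or below the $294,000 threshold, so the full $25,575 applies.
Disability Support Credit: income exceeds $227,700 by $8,900, which is 12 full-or-partial $750 increments; reduction = 12 × $15 = $180, leaving $180.
Apprenticeship Credit: $236,600 is at or below the $330,900 threshold, so the full $7,250 applies.
Total: $25,575 + $180 + $7,250 = $33,005.

$33,005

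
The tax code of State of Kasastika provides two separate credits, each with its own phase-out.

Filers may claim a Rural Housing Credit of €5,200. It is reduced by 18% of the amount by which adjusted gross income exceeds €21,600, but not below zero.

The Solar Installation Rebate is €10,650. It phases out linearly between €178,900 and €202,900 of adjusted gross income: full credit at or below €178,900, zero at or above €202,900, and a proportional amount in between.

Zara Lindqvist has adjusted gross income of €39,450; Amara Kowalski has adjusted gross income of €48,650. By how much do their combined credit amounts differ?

Zara (€39,450): Rural Housing Credit: 18% of the €17,850 excess over €21,600 is €3,213; credit = €5,200 − €3,213 = €1,987. Solar Installation Rebate: €39,450 is at or below the €178,900 threshold, so the full €10,650 applies. total €1,987 + €10,650 = €12,637
Amara (€48,650): Rural Housing Credit: 18% of the €27,050 excess over €21,600 is €4,869; credit = €5,200 − €4,869 = €331. Solar Installation Rebate: €48,650 is at or below the €178,900 threshold, so the full €10,650 applies. total €331 + €10,650 = €10,981
Difference: |€12,637 − €10,981| = €1,656.

€1,656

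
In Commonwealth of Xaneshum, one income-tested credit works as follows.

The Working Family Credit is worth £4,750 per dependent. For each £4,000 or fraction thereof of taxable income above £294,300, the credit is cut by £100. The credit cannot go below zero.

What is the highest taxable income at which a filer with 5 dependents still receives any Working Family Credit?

Full credit = 5 × £4,750 = £23,750.
After 237 increments the reduction is 237 × £100 = £23,700, leaving £50; one more increment wipes it out. Increment 237 ends at excess 237 × £4,000 = £948,000, so the highest qualifying income is £294,300 + £948,000 = £1,242,300.

£1,242,300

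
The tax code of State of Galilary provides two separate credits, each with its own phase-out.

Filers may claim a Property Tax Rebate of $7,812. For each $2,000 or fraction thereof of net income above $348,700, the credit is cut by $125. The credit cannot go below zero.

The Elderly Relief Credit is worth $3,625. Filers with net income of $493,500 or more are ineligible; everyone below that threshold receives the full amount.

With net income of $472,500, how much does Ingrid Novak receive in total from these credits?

$3,687

Property Tax Rebate: income exceeds $348,700 by $123,800, which is 62 full-or-partial $2,000 increments; reduction = 62 × $125 = $7,750, leaving $62.
Elderly Relief Credit: $472,500 is below the $493,500 cutoff, so the full $3,625 applies.
Total: $62 + $3,625 = $3,687.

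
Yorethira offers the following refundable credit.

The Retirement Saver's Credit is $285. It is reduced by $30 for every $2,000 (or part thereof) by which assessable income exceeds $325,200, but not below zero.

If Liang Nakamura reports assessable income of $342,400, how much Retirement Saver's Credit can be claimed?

$15

Retirement Saver's Credit: income exceeds $325,200 by $17,200, which is 9 full-or-partial $2,000 increments; reduction = 9 × $30 = $270, leaving $15.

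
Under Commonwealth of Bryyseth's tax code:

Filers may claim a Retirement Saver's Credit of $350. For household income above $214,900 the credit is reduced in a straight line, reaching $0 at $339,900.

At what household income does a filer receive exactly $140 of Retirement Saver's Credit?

$289,900

$140 is 140/350 of the full $350, so 210/350 of the $125,000 range has been used: income = $214,900 + $125,000 × 210/350 = $289,900.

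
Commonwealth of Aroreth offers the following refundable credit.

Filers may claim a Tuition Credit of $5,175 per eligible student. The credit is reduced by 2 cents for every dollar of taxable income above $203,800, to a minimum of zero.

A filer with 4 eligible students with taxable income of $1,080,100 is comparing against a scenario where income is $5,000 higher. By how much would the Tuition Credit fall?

$100

At $1,080,100 — base = 4 × $5,175 = $20,700. 2% of the $876,300 excess over $203,800 is $17,526; credit = $20,700 − $17,526 = $3,174.
At $1,085,100 — base = 4 × $5,175 = $20,700. 2% of the $881,300 excess over $203,800 is $17,626; credit = $20,700 − $17,626 = $3,074.
Lost: $3,174 − $3,074 = $100.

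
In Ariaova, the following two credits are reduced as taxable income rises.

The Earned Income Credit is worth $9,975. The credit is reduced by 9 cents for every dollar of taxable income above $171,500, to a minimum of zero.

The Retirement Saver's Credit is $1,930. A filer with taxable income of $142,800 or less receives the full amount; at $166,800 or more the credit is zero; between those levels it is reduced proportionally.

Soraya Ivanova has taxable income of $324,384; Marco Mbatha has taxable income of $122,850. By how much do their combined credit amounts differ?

$11,905

Soraya ($324,384): Earned Income Credit: 9% of the $152,884 excess over $171,500 is $13,759.56 ≥ base, so the credit is $0. Retirement Saver's Credit: $324,384 is at or above $166,800, so the credit is $0. total $0 + $0 = $0
Marco ($122,850): Earned Income Credit: $122,850 is at or below the $171,500 threshold, so the full $9,975 applies. Retirement Saver's Credit: $122,850 is at or below the $142,800 threshold, so the full $1,930 applies. total $9,975 + $1,930 = $11,905
Difference: |$0 − $11,905| = $11,905.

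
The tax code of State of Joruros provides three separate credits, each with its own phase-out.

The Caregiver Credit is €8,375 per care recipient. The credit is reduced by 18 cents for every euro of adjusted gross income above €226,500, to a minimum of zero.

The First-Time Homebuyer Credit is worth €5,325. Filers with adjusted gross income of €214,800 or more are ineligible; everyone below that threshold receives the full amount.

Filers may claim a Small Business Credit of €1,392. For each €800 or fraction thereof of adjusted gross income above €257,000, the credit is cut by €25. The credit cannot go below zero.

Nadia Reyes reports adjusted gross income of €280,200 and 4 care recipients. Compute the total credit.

Caregiver Credit: base = 4 × €8,375 = €33,500. 18% of the €53,700 excess over €226,500 is €9,666; credit = €33,500 − €9,666 = €23,834.
First-Time Homebuyer Credit: €280,200 meets or exceeds the €214,800 cutoff, so the credit is €0.
Small Business Credit: income exceeds €257,000 by €23,200, which is 29 full-or-partial €800 increments; reduction = 29 × €25 = €725, leaving €667.
Total: €23,834 + €0 + €667 = €24,501.

€24,501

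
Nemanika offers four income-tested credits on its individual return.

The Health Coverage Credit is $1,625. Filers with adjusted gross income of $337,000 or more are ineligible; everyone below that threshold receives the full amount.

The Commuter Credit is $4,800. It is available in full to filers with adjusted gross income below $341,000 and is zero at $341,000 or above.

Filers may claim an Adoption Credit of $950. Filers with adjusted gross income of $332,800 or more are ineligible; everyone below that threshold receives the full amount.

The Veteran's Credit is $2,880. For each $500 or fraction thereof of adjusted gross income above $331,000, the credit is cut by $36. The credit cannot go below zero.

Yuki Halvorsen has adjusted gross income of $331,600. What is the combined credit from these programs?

$10,183

Health Coverage Credit: $331,600 is below the $337,000 cutoff, so the full $1,625 applies.
Commuter Credit: $331,600 is below the $341,000 cutoff, so the full $4,800 applies.
Adoption Credit: $331,600 is below the $332,800 cutoff, so the full $950 applies.
Veteran's Credit: income exceeds $331,000 by $600, which is 2 full-or-partial $500 increments; reduction = 2 × $36 = $72, leaving $2,808.
Total: $1,625 + $4,800 + $950 + $2,808 = $10,183.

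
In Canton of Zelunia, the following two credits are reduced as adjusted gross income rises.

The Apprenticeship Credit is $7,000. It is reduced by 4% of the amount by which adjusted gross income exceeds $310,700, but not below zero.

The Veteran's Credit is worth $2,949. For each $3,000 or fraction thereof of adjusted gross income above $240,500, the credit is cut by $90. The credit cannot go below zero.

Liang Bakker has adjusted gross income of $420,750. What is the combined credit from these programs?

$2,598

Apprenticeship Credit: 4% of the $110,050 excess over $310,700 is $4,402; credit = $7,000 − $4,402 = $2,598.
Veteran's Credit: income exceeds $240,500 by $180,250 → 61 increments × $90 = $5,490 ≥ base, so the credit is $0.
Total: $2,598 + $0 = $2,598.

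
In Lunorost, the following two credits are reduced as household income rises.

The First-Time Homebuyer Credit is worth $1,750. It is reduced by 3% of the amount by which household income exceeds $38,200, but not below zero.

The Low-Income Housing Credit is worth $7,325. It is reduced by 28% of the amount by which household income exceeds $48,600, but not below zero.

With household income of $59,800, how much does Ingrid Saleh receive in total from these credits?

$5,291

First-Time Homebuyer Credit: 3% of the $21,600 excess over $38,200 is $648; credit = $1,750 − $648 = $1,102.
Low-Income Housing Credit: 28% of the $11,200 excess over $48,600 is $3,136; credit = $7,325 − $3,136 = $4,189.
Total: $1,102 + $4,189 = $5,291.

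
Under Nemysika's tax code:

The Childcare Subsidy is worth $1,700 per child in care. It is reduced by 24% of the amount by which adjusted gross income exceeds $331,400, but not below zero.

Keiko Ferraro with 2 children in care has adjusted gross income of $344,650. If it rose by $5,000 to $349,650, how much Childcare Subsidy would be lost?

At $344,650 — base = 2 × $1,700 = $3,400. 24% of the $13,250 excess over $331,400 is $3,180; credit = $3,400 − $3,180 = $220.
At $349,650 — base = 2 × $1,700 = $3,400. 24% of the $18,250 excess over $331,400 is $4,380 ≥ base, so the credit is $0.
Lost: $220 − $0 = $220.

$220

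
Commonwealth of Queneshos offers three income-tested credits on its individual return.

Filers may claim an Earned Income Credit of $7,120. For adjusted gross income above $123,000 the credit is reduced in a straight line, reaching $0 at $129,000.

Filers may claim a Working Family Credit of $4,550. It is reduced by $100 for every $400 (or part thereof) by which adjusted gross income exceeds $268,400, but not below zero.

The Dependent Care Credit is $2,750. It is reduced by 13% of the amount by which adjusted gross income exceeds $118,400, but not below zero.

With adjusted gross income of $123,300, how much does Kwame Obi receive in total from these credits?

$13,427

Earned Income Credit: $123,300 is $300 into a $6,000 phase-out range, leaving 5,700/6,000 of the credit: $7,120 × 5,700/6,000 = $6,764.
Working Family Credit: $123,300 is at or below the $268,400 threshold, so the full $4,550 applies.
Dependent Care Credit: 13% of the $4,900 excess over $118,400 is $637; credit = $2,750 − $637 = $2,113.
Total: $6,764 + $4,550 + $2,113 = $13,427.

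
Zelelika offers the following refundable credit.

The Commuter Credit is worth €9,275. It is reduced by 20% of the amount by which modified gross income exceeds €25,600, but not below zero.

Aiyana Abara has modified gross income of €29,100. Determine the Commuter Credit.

Commuter Credit: 20% of the €3,500 excess over €25,600 is €700; credit = €9,275 − €700 = €8,575.

€8,575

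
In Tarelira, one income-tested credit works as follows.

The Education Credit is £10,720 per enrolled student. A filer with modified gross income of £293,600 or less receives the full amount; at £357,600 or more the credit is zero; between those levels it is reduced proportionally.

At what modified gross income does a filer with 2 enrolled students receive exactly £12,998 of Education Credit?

£318,800

Full credit = 2 × £10,720 = £21,440.
£12,998 is 12,998/21,440 of the full £21,440, so 8,442/21,440 of the £64,000 range has been used: income = £293,600 + £64,000 × 8,442/21,440 = £318,800.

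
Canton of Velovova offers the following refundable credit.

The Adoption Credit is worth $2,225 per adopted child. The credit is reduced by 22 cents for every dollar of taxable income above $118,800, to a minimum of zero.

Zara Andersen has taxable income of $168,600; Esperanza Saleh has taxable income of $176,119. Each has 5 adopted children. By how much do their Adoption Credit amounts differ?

Zara ($168,600): Adoption Credit: base = 5 × $2,225 = $11,125. 22% of the $49,800 excess over $118,800 is $10,956; credit = $11,125 − $10,956 = $169.
Esperanza ($176,119): Adoption Credit: base = 5 × $2,225 = $11,125. 22% of the $57,319 excess over $118,800 is $12,610.18 ≥ base, so the credit is $0.
Difference: |$169 − $0| = $169.

$169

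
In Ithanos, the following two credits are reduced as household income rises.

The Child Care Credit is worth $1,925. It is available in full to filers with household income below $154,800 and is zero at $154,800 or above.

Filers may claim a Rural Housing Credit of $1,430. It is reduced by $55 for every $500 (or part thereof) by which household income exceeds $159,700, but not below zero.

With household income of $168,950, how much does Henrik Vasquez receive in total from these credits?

$385

Child Care Credit: $168,950 meets or exceeds the $154,800 cutoff, so the credit is $0.
Rural Housing Credit: income exceeds $159,700 by $9,250, which is 19 full-or-partial $500 increments; reduction = 19 × $55 = $1,045, leaving $385.
Total: $0 + $385 = $385.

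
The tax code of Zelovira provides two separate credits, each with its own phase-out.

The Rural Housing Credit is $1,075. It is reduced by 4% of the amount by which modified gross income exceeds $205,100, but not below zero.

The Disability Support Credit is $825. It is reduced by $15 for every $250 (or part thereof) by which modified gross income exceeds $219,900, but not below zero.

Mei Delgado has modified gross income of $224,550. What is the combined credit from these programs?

$837

Rural Housing Credit: 4% of the $19,450 excess over $205,100 is $778; credit = $1,075 − $778 = $297.
Disability Support Credit: income exceeds $219,900 by $4,650, which is 19 full-or-partial $250 increments; reduction = 19 × $15 = $285, leaving $540.
Total: $297 + $540 = $837.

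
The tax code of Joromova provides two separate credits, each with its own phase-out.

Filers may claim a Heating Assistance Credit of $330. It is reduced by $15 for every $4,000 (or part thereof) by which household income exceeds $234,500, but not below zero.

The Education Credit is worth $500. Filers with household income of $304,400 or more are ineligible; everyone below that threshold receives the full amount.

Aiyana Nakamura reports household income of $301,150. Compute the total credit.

Heating Assistance Credit: income exceeds $234,500 by $66,650, which is 17 full-or-partial $4,000 increments; reduction = 17 × $15 = $255, leaving $75.
Education Credit: $301,150 is below the $304,400 cutoff, so the full $500 applies.
Total: $75 + $500 = $575.

$575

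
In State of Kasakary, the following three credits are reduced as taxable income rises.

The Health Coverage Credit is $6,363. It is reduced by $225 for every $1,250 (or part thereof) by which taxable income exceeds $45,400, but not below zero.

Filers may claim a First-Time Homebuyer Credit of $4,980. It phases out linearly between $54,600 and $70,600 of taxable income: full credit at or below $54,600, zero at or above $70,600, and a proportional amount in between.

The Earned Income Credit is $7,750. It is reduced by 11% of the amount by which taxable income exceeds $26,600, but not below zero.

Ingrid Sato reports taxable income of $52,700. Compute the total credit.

$14,872

Health Coverage Credit: income exceeds $45,400 by $7,300, which is 6 full-or-partial $1,250 increments; reduction = 6 × $225 = $1,350, leaving $5,013.
First-Time Homebuyer Credit: $52,700 is at or below the $54,600 threshold, so the full $4,980 applies.
Earned Income Credit: 11% of the $26,100 excess over $26,600 is $2,871; credit = $7,750 − $2,871 = $4,879.
Total: $5,013 + $4,980 + $4,879 = $14,872.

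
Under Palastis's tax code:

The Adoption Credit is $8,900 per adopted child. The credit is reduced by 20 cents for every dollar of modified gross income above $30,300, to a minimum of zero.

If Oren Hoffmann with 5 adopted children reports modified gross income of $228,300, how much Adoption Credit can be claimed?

$4,900

Adoption Credit: base = 5 × $8,900 = $44,500. 20% of the $198,000 excess over $30,300 is $39,600; credit = $44,500 − $39,600 = $4,900.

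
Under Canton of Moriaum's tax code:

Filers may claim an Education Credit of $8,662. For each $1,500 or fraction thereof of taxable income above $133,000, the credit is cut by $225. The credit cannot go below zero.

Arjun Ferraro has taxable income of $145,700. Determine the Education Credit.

$6,637

Education Credit: income exceeds $133,000 by $12,700, which is 9 full-or-partial $1,500 increments; reduction = 9 × $225 = $2,025, leaving $6,637.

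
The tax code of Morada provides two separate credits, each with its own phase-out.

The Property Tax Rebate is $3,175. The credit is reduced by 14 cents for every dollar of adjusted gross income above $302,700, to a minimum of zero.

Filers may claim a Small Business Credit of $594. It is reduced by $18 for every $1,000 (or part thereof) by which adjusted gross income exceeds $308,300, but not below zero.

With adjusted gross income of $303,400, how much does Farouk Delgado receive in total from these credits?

$3,671

Property Tax Rebate: 14% of the $700 excess over $302,700 is $98; credit = $3,175 − $98 = $3,077.
Small Business Credit: $303,400 is at or below the $308,300 threshold, so the full $594 applies.
Total: $3,077 + $594 = $3,671.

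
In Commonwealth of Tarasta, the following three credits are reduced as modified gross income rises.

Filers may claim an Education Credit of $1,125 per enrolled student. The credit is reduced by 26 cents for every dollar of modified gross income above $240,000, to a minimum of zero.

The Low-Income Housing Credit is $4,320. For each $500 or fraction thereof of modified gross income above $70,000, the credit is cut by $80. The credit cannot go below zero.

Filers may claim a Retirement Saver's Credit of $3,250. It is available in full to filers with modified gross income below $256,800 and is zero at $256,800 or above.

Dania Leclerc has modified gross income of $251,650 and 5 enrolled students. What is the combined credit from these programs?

Education Credit: base = 5 × $1,125 = $5,625. 26% of the $11,650 excess over $240,000 is $3,029; credit = $5,625 − $3,029 = $2,596.
Low-Income Housing Credit: income exceeds $70,000 by $181,650 → 364 increments × $80 = $29,120 ≥ base, so the credit is $0.
Retirement Saver's Credit: $251,650 is below the $256,800 cutoff, so the full $3,250 applies.
Total: $2,596 + $0 + $3,250 = $5,846.

$5,846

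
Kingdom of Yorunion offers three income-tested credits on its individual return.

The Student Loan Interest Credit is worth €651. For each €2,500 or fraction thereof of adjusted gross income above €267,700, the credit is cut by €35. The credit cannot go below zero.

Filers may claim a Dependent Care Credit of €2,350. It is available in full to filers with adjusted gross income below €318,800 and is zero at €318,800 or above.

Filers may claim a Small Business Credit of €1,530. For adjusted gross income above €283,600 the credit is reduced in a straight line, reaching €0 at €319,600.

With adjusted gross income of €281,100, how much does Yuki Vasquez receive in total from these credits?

Student Loan Interest Credit: income exceeds €267,700 by €13,400, which is 6 full-or-partial €2,500 increments; reduction = 6 × €35 = €210, leaving €441.
Dependent Care Credit: €281,100 is below the €318,800 cutoff, so the full €2,350 applies.
Small Business Credit: €281,100 is at or below the €283,600 threshold, so the full €1,530 applies.
Total: €441 + €2,350 + €1,530 = €4,321.

€4,321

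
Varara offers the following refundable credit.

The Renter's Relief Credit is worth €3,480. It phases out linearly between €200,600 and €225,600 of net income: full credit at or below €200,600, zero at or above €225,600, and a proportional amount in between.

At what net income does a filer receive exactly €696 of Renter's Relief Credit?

€220,600

€696 is 696/3,480 of the full €3,480, so 2,784/3,480 of the €25,000 range has been used: income = €200,600 + €25,000 × 2,784/3,480 = €220,600.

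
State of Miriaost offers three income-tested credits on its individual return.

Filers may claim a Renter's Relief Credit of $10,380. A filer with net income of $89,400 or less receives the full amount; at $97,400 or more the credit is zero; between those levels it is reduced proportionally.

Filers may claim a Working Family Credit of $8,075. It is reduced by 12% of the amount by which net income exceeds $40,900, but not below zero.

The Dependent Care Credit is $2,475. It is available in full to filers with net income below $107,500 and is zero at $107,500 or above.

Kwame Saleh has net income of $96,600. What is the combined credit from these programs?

Renter's Relief Credit: $96,600 is $7,200 into a $8,000 phase-out range, leaving 800/8,000 of the credit: $10,380 × 800/8,000 = $1,038.
Working Family Credit: 12% of the $55,700 excess over $40,900 is $6,684; credit = $8,075 − $6,684 = $1,391.
Dependent Care Credit: $96,600 is below the $107,500 cutoff, so the full $2,475 applies.
Total: $1,038 + $1,391 + $2,475 = $4,904.

$4,904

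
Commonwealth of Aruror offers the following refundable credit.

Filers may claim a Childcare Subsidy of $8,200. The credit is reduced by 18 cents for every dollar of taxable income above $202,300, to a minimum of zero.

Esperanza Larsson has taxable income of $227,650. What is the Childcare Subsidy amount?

$3,637

Childcare Subsidy: 18% of the $25,350 excess over $202,300 is $4,563; credit = $8,200 − $4,563 = $3,637.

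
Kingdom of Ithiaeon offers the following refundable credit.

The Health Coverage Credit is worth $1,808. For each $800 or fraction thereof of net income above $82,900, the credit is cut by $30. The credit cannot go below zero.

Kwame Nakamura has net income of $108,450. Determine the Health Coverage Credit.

$848

Health Coverage Credit: income exceeds $82,900 by $25,550, which is 32 full-or-partial $800 increments; reduction = 32 × $30 = $960, leaving $848.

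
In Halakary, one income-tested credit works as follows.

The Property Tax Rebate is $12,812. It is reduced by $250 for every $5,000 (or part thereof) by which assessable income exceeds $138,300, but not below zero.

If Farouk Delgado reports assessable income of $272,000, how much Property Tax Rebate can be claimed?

Property Tax Rebate: income exceeds $138,300 by $133,700, which is 27 full-or-partial $5,000 increments; reduction = 27 × $250 = $6,750, leaving $6,062.

$6,062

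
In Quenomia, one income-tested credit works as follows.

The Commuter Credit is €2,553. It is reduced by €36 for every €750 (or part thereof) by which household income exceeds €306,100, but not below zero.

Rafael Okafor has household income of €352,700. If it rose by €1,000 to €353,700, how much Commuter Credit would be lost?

€36

At €352,700 — income exceeds €306,100 by €46,600, which is 63 full-or-partial €750 increments; reduction = 63 × €36 = €2,268, leaving €285.
At €353,700 — income exceeds €306,100 by €47,600, which is 64 full-or-partial €750 increments; reduction = 64 × €36 = €2,304, leaving €249.
Lost: €285 − €249 = €36.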